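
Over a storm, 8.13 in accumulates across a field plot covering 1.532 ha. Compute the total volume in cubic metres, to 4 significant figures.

3164 cubic metres

Depth: 8.13 in × 25.4 = 206.502 mm.
Area: 1.532 ha = 15320 m².
1 mm over 1 m² is 1 L, so volume = 206.502 × 15320 = 3163610.6 L = 3164 m³.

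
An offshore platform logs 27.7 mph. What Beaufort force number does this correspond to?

Beaufort force 6

27.7 mph = 12.4 m/s, which is Beaufort 6 (strong breeze, 10.8–13.8 m/s).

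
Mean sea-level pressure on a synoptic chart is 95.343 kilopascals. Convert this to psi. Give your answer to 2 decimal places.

13.83 psi

1 kPa = 0.145038 psi, so 95.343 × 0.145038 = 13.83 psi.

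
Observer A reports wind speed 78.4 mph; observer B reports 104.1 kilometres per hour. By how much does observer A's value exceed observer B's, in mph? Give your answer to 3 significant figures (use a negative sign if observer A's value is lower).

13.7 mph

observer B: 104.1 km/h = 64.685 mph.
Difference: 78.400 − 64.685 = 13.7 mph.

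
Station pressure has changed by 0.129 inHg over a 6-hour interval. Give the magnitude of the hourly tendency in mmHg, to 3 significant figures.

0.546 mmHg per hour

0.129 inHg / 6 h × 25.4 mmHg/inHg = 0.546 mmHg/h.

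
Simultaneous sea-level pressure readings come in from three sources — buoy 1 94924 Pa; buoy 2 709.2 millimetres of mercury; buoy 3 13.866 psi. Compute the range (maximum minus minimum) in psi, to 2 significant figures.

0.15 psi

buoy 1: 94924 Pa = 13.7676 psi.
buoy 2: 709.2 mmHg = 13.7136 psi.
Spread: 13.8660 − 13.7136 = 0.15 psi.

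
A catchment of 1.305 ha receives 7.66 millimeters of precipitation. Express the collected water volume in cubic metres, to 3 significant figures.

100 cubic metres

Area: 1.305 ha = 13050 m².
1 mm over 1 m² is 1 L, so volume = 7.66 × 13050 = 99963 L = 100 m³.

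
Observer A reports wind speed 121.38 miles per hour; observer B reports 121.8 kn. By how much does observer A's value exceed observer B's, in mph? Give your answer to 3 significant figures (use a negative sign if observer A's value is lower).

-18.8 mph

observer B: 121.8 kt = 140.165 mph.
Difference: 121.380 − 140.165 = -18.8 mph.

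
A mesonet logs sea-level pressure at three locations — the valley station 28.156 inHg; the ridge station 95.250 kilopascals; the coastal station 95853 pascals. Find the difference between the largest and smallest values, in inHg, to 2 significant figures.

0.18 inHg

the ridge station: 95.250 kPa = 28.1273 inHg.
the coastal station: 95853 Pa = 28.3054 inHg.
Spread: 28.3054 − 28.1273 = 0.18 inHg.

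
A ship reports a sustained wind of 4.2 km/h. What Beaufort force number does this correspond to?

4.2 km/h = 1.2 m/s, which is Beaufort 1 (light air, 0.3–1.5 m/s).

Beaufort force 1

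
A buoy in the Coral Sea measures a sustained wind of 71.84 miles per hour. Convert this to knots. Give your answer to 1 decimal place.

1 mph = 0.868976 kt, so 71.84 × 0.868976 = 62.4 kt.

62.4 kt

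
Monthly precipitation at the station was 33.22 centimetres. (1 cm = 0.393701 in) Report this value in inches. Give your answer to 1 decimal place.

1 cm = 0.393701 in, so 33.22 × 0.393701 = 13.1 in.

13.1 in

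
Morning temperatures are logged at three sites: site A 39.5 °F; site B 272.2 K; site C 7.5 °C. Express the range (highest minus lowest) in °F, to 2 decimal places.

site A: 39.5 °F = 4.167 °C.
site B: 272.2 K = -0.950 °C.
Spread: 7.500 − (-0.950) = 8.450 °C = 15.21 °F.

15.21 °F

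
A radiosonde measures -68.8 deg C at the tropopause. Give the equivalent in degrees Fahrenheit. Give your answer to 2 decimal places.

-91.84 °F

°F = °C × 9/5 + 32 = -68.8 × 1.8 + 32 = -91.84 °F.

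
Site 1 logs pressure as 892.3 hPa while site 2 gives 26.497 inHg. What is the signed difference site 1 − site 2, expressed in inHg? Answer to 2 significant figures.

-0.15 inHg

site 1: 892.3 hPa = 26.3496 inHg.
Difference: 26.3496 − 26.4970 = -0.15 inHg.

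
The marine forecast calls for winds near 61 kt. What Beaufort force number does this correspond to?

Beaufort force 11

61 kt lies in the Beaufort 11 band (violent storm, 56–63 kt).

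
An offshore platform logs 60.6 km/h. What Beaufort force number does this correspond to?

60.6 km/h = 16.8 m/s, which is Beaufort 7 (near gale, 13.9–17.1 m/s).

Beaufort force 7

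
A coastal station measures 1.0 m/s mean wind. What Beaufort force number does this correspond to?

Beaufort force 1

1.0 m/s lies in the Beaufort 1 band (light air, 0.3–1.5 m/s).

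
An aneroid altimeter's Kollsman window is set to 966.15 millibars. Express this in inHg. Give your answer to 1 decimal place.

28.5 inHg

1 mb = 0.02953 inHg, so 966.15 × 0.02953 = 28.5 inHg.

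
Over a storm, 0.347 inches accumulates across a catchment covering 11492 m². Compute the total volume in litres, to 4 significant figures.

Depth: 0.347 in × 25.4 = 8.8138 mm.
1 mm over 1 m² is 1 L, so volume = 8.8138 × 11492 = 101288.19 L ≈ 101300 L.

101300 litres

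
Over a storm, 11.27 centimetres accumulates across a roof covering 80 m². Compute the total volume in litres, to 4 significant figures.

9016 litres

Depth: 11.27 cm × 10 = 112.7 mm.
1 mm over 1 m² is 1 L, so volume = 112.7 × 80 = 9016 L.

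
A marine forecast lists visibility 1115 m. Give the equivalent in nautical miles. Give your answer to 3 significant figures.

0.602 nmi

1 m = 0.000539957 nmi, so 1115 × 0.000539957 = 0.602 nmi.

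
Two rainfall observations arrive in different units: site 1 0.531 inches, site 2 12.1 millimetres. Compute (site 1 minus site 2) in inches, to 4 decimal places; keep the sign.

site 2: 12.1 mm = 0.476378 in.
Difference: 0.531000 − 0.476378 = 0.0546 in.

0.0546 in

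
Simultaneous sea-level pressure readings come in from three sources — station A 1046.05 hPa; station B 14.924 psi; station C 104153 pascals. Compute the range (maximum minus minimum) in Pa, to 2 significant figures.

station A: 1046.05 hPa = 104605.00 Pa.
station B: 14.924 psi = 102897.36 Pa.
Spread: 104605.00 − 102897.36 = 1700 Pa.

1700 Pa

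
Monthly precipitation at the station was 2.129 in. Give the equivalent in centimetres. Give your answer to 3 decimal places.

5.408 cm

1 in = 2.54 cm, so 2.129 × 2.54 = 5.408 cm.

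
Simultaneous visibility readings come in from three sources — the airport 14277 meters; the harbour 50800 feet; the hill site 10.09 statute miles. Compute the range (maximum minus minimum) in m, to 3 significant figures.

the harbour: 50800 ft = 15483.84 m.
the hill site: 10.09 SM = 16238.28 m.
Spread: 16238.28 − 14277.00 = 1960 m.

1960 m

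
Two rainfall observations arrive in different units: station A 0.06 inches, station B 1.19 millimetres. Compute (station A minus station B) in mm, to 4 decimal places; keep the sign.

0.3340 mm

station A: 0.06 in = 1.524000 mm.
Difference: 1.524000 − 1.190000 = 0.3340 mm.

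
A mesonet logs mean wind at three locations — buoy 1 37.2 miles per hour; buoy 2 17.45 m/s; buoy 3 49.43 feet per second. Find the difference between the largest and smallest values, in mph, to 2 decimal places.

buoy 2: 17.45 m/s = 39.0345 mph.
buoy 3: 49.43 ft/s = 33.7023 mph.
Spread: 39.0345 − 33.7023 = 5.33 mph.

5.33 mph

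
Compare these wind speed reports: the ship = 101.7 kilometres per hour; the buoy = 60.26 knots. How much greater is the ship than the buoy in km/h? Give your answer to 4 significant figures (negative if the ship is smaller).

-9.902 km/h

the buoy: 60.26 kt = 111.60152 km/h.
Difference: 101.70000 − 111.60152 = -9.902 km/h.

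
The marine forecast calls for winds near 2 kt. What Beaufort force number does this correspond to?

Beaufort force 1

2 kt lies in the Beaufort 1 band (light air, 1–3 kt).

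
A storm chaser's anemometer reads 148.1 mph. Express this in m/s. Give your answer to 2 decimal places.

66.21 m/s

1 mph = 0.44704 m/s, so 148.1 × 0.44704 = 66.21 m/s.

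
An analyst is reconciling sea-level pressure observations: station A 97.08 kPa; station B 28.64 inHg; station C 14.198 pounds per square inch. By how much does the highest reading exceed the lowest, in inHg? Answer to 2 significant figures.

0.27 inHg

station A: 97.08 kPa = 28.6677 inHg.
station C: 14.198 psi = 28.9074 inHg.
Spread: 28.9074 − 28.6400 = 0.27 inHg.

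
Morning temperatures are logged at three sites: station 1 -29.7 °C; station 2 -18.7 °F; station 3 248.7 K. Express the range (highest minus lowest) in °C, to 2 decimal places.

station 2: -18.7 °F = -28.167 °C.
station 3: 248.7 K = -24.450 °C.
Spread: (-24.450) − (-29.700) = 5.250 °C.

5.25 °C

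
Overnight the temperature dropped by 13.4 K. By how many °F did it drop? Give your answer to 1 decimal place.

24.1 °F

Converting a difference, only the 9/5 scale factor applies: Δ°F = 13.4 × 1.8 = 24.1 °F.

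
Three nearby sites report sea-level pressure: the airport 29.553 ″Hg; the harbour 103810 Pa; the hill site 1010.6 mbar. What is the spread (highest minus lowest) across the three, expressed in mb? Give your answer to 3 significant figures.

37.3 mb

the airport: 29.553 inHg = 1000.780 mb.
the harbour: 103810 Pa = 1038.100 mb.
Spread: 1038.100 − 1000.780 = 37.3 mb.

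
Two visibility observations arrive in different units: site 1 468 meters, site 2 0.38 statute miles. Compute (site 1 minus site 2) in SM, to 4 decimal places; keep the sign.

site 1: 468 m = 0.290802 SM.
Difference: 0.290802 − 0.380000 = -0.0892 SM.

-0.0892 SM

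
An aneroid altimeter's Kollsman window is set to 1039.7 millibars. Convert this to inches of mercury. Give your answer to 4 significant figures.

1 mb = 0.02953 inHg, so 1039.7 × 0.02953 = 30.70 inHg.

30.70 inHg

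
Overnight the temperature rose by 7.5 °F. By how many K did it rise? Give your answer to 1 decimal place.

For a temperature change the 32° offset cancels: ΔK = 7.5 × 0.5556 = 4.2 K.

4.2 K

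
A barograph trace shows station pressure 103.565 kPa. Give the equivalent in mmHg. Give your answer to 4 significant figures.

1 kPa = 7.50062 mmHg, so 103.565 × 7.50062 = 776.8 mmHg.

776.8 mmHg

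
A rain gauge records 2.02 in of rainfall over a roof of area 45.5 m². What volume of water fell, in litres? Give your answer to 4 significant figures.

2335 litres

Depth: 2.02 in × 25.4 = 51.308 mm.
1 mm over 1 m² is 1 L, so volume = 51.308 × 45.5 = 2334.514 L ≈ 2335 L.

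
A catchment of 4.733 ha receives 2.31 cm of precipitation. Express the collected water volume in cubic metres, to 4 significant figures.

Depth: 2.31 cm × 10 = 23.1 mm.
Area: 4.733 ha = 47330 m².
1 mm over 1 m² is 1 L, so volume = 23.1 × 47330 = 1093323 L = 1093 m³.

1093 cubic metres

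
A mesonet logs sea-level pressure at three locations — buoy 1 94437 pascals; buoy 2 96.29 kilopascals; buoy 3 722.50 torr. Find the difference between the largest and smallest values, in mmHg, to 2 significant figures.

buoy 1: 94437 Pa = 708.34 mmHg.
buoy 2: 96.29 kPa = 722.23 mmHg.
Spread: 722.50 − 708.34 = 14 mmHg.

14 mmHg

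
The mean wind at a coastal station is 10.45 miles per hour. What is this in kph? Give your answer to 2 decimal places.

16.82 km/h

1 mph = 1.60934 km/h, so 10.45 × 1.60934 = 16.82 km/h.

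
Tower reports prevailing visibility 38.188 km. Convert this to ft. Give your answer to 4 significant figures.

1 km = 3280.84 ft, so 38.188 × 3280.84 = 125300 ft.

125300 ft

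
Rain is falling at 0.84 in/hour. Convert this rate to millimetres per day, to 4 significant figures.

512.1 mm/day

0.84 in/hour × 25.4 mm/in × 24 hour/day = 512.1 mm/day.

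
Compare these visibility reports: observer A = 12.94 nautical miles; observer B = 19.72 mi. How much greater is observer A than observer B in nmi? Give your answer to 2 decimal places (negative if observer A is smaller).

observer B: 19.72 SM = 17.1362 nmi.
Difference: 12.9400 − 17.1362 = -4.20 nmi.

-4.20 nmi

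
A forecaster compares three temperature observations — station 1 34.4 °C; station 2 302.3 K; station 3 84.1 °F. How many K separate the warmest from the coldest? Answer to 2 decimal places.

station 2: 302.3 K = 29.150 °C.
station 3: 84.1 °F = 28.944 °C.
Spread: 34.400 − 28.944 = 5.456 °C.

5.46 K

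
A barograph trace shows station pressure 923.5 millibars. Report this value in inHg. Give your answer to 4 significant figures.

1 mb = 0.02953 inHg, so 923.5 × 0.02953 = 27.27 inHg.

27.27 inHg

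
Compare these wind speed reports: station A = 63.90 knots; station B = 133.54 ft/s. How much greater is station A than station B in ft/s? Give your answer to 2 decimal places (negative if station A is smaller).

station A: 63.90 kt = 107.8510 ft/s.
Difference: 107.8510 − 133.5400 = -25.69 ft/s.

-25.69 ft/s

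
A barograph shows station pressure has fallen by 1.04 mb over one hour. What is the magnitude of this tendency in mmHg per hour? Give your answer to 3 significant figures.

1.04 mb / 1 h × 0.750062 mmHg/mb = 0.780 mmHg/h.

0.780 mmHg per hour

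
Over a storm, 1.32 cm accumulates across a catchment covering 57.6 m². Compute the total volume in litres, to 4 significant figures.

Depth: 1.32 cm × 10 = 13.2 mm.
1 mm over 1 m² is 1 L, so volume = 13.2 × 57.6 = 760.32 L ≈ 760.3 L.

760.3 litres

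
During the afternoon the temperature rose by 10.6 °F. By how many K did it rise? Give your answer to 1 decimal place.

5.9 K

A change of 1 °C equals a change of 1.8 °F: ΔK = 10.6 × 0.5556 = 5.9 K.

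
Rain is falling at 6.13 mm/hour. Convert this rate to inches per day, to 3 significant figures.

6.13 mm/hour × 0.0393701 in/mm × 24 hour/day = 5.79 in/day.

5.79 in/day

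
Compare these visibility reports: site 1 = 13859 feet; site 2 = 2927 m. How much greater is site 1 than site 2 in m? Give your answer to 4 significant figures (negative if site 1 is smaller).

site 1: 13859 ft = 4224.22 m.
Difference: 4224.22 − 2927.00 = 1297 m.

1297 m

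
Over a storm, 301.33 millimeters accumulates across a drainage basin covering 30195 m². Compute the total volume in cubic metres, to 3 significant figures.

1 mm over 1 m² is 1 L, so volume = 301.33 × 30195 = 9098659.3 L = 9100 m³.

9100 cubic metres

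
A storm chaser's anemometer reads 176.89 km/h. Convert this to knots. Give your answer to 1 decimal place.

95.5 kt

1 km/h = 0.539957 kt, so 176.89 × 0.539957 = 95.5 kt.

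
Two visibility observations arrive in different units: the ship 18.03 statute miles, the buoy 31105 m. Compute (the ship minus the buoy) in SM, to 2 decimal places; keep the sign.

-1.30 SM

the buoy: 31105 m = 19.3278 SM.
Difference: 18.0300 − 19.3278 = -1.30 SM.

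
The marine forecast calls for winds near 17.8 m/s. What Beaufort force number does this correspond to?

Beaufort force 8

17.8 m/s lies in the Beaufort 8 band (gale, 17.2–20.7 m/s).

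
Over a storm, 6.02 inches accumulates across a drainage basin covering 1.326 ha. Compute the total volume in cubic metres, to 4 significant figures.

2028 cubic metres

Depth: 6.02 in × 25.4 = 152.908 mm.
Area: 1.326 ha = 13260 m².
1 mm over 1 m² is 1 L, so volume = 152.908 × 13260 = 2027560.1 L = 2028 m³.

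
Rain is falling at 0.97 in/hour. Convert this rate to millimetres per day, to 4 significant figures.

591.3 mm/day

0.97 in/hour × 25.4 mm/in × 24 hour/day = 591.3 mm/day.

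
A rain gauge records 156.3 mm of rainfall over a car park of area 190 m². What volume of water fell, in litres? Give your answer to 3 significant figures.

29700 litres

1 mm over 1 m² is 1 L, so volume = 156.3 × 190 = 29697 L ≈ 29700 L.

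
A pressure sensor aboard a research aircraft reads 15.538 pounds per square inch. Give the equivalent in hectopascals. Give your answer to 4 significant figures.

1071 hPa

1 psi = 68.9476 hPa, so 15.538 × 68.9476 = 1071 hPa.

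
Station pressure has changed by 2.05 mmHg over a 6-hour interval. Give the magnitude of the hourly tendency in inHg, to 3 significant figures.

2.05 mmHg / 6 h × 0.0393701 inHg/mmHg = 0.0135 inHg/h.

0.0135 inHg per hour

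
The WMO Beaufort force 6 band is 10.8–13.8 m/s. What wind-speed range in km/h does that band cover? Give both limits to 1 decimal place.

38.9 to 49.7 km/h

10.8–13.8 m/s × 3.6 = 38.9–49.7 km/h.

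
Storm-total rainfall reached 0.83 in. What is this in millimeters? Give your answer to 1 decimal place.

21.1 mm

1 in = 25.4 mm, so 0.83 × 25.4 = 21.1 mm.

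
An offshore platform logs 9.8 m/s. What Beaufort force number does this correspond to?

9.8 m/s lies in the Beaufort 5 band (fresh breeze, 8.0–10.7 m/s).

Beaufort force 5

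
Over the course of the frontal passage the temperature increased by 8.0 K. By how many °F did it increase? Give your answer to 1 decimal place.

14.4 °F

A change of 1 °C equals a change of 1.8 °F: Δ°F = 8.0 × 1.8 = 14.4 °F.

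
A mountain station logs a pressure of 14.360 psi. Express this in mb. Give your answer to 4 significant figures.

990.1 mb

1 psi = 68.9476 mb, so 14.360 × 68.9476 = 990.1 mb.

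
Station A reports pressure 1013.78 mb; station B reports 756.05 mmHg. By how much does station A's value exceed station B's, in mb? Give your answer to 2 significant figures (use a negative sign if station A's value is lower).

station B: 756.05 mmHg = 1007.984 mb.
Difference: 1013.780 − 1007.984 = 5.8 mb.

5.8 mb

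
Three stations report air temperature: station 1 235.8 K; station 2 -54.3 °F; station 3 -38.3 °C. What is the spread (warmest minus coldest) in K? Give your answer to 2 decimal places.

10.59 K

station 1: 235.8 K = -37.350 °C.
station 2: -54.3 °F = -47.944 °C.
Spread: (-37.350) − (-47.944) = 10.594 °C.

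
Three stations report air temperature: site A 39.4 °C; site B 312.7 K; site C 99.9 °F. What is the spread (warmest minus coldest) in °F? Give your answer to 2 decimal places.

site B: 312.7 K = 39.550 °C.
site C: 99.9 °F = 37.722 °C.
Spread: 39.550 − 37.722 = 1.828 °C = 3.29 °F.

3.29 °F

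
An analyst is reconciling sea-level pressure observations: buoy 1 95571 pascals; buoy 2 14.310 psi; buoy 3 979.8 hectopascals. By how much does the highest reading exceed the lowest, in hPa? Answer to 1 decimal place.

30.9 hPa

buoy 1: 95571 Pa = 955.710 hPa.
buoy 2: 14.310 psi = 986.640 hPa.
Spread: 986.640 − 955.710 = 30.9 hPa.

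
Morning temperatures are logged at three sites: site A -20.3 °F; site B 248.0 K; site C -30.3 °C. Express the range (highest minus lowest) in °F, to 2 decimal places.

9.27 °F

site A: -20.3 °F = -29.056 °C.
site B: 248.0 K = -25.150 °C.
Spread: (-25.150) − (-30.300) = 5.150 °C = 9.27 °F.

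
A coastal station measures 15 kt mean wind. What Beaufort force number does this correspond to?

Beaufort force 4

15 kt lies in the Beaufort 4 band (moderate breeze, 11–16 kt).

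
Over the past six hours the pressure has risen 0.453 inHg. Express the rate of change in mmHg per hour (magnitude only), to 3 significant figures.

1.92 mmHg per hour

0.453 inHg / 6 h × 25.4 mmHg/inHg = 1.92 mmHg/h.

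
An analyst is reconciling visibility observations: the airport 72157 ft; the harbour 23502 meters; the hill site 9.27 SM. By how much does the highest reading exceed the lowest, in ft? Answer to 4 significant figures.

the harbour: 23502 m = 77106.30 ft.
the hill site: 9.27 SM = 48945.60 ft.
Spread: 77106.30 − 48945.60 = 28160 ft.

28160 ft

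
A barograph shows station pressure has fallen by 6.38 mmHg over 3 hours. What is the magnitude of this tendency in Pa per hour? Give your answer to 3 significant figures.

284 Pa per hour

6.38 mmHg / 3 h × 133.322 Pa/mmHg = 284 Pa/h.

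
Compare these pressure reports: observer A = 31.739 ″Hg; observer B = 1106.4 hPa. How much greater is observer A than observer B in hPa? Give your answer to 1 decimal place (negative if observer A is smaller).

-31.6 hPa

observer A: 31.739 inHg = 1074.806 hPa.
Difference: 1074.806 − 1106.400 = -31.6 hPa.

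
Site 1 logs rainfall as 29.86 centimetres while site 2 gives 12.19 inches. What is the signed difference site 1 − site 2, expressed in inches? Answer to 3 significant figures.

-0.434 in

site 1: 29.86 cm = 11.75591 in.
Difference: 11.75591 − 12.19000 = -0.434 in.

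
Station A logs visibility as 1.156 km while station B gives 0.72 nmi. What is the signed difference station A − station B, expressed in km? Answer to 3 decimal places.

-0.177 km

station B: 0.72 nmi = 1.33344 km.
Difference: 1.15600 − 1.33344 = -0.177 km.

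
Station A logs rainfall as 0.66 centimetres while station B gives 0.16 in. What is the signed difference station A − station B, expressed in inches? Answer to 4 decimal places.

0.0998 in

station A: 0.66 cm = 0.259843 in.
Difference: 0.259843 − 0.160000 = 0.0998 in.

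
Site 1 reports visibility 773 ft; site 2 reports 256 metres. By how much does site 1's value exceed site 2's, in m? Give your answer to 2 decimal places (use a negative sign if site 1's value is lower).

-20.39 m

site 1: 773 ft = 235.6104 m.
Difference: 235.6104 − 256.0000 = -20.39 m.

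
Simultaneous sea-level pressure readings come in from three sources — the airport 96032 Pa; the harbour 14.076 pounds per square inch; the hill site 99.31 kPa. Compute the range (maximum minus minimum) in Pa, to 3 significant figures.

3280 Pa

the harbour: 14.076 psi = 97050.60 Pa.
the hill site: 99.31 kPa = 99310.00 Pa.
Spread: 99310.00 − 96032.00 = 3280 Pa.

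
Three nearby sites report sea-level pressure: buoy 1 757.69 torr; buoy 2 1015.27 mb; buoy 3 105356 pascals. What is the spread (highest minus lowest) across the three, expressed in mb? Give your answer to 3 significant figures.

buoy 1: 757.69 mmHg = 1010.170 mb.
buoy 3: 105356 Pa = 1053.560 mb.
Spread: 1053.560 − 1010.170 = 43.4 mb.

43.4 mb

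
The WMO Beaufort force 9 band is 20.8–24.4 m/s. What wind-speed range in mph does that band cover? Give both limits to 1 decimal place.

46.5 to 54.6 mph

20.8–24.4 m/s × 2.237 = 46.5–54.6 mph.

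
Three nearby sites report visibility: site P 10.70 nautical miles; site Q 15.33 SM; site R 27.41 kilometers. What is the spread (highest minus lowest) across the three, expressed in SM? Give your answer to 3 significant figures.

site P: 10.70 nmi = 12.3133 SM.
site R: 27.41 km = 17.0318 SM.
Spread: 17.0318 − 12.3133 = 4.72 SM.

4.72 SM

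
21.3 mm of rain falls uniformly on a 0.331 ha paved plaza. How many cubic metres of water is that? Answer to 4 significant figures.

70.50 cubic metres

Area: 0.331 ha = 3310 m².
1 mm over 1 m² is 1 L, so volume = 21.3 × 3310 = 70503 L = 70.50 m³.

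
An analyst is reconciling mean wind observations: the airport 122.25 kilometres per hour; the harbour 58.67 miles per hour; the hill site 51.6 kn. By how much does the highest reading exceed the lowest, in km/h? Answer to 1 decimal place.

27.8 km/h

the harbour: 58.67 mph = 94.420 km/h.
the hill site: 51.6 kt = 95.563 km/h.
Spread: 122.250 − 94.420 = 27.8 km/h.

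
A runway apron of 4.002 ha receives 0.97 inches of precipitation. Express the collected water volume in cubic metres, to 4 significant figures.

Depth: 0.97 in × 25.4 = 24.638 mm.
Area: 4.002 ha = 40020 m².
1 mm over 1 m² is 1 L, so volume = 24.638 × 40020 = 986012.76 L = 986.0 m³.

986.0 cubic metres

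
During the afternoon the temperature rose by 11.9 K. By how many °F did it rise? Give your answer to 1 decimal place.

For a temperature change the 32° offset cancels: Δ°F = 11.9 × 1.8 = 21.4 °F.

21.4 °F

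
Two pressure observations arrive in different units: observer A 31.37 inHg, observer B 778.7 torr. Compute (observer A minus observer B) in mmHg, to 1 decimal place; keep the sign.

observer A: 31.37 inHg = 796.798 mmHg.
Difference: 796.798 − 778.700 = 18.1 mmHg.

18.1 mmHg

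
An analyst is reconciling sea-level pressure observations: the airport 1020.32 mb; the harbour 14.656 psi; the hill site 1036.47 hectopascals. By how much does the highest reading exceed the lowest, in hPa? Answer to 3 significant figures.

26.0 hPa

the airport: 1020.32 mb = 1020.320 hPa.
the harbour: 14.656 psi = 1010.496 hPa.
Spread: 1036.470 − 1010.496 = 26.0 hPa.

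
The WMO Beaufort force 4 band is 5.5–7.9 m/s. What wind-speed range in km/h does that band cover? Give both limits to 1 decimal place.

5.5–7.9 m/s × 3.6 = 19.8–28.4 km/h.

19.8 to 28.4 km/h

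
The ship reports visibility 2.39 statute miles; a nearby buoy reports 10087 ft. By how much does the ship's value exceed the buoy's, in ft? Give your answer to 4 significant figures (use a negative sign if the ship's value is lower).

2532 ft

the ship: 2.39 SM = 12619.20 ft.
Difference: 12619.20 − 10087.00 = 2532 ft.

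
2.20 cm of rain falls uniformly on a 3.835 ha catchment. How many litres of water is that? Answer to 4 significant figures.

843700 litres

Depth: 2.20 cm × 10 = 22 mm.
Area: 3.835 ha = 38350 m².
1 mm over 1 m² is 1 L, so volume = 22 × 38350 = 843700 L.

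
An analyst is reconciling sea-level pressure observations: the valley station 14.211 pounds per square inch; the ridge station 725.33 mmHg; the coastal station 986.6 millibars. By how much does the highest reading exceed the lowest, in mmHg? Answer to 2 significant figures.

the valley station: 14.211 psi = 734.92 mmHg.
the coastal station: 986.6 mb = 740.01 mmHg.
Spread: 740.01 − 725.33 = 15 mmHg.

15 mmHg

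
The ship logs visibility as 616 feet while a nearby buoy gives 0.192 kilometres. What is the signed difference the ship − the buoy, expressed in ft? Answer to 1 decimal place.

-13.9 ft

the buoy: 0.192 km = 629.921 ft.
Difference: 616.000 − 629.921 = -13.9 ft.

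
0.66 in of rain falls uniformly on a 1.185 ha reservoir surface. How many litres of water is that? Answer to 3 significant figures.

199000 litres

Depth: 0.66 in × 25.4 = 16.764 mm.
Area: 1.185 ha = 11850 m².
1 mm over 1 m² is 1 L, so volume = 16.764 × 11850 = 198653.4 L ≈ 199000 L.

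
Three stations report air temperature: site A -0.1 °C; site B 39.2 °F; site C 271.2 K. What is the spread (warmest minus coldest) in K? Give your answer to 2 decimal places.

5.95 K

site B: 39.2 °F = 4.000 °C.
site C: 271.2 K = -1.950 °C.
Spread: 4.000 − (-1.950) = 5.950 °C.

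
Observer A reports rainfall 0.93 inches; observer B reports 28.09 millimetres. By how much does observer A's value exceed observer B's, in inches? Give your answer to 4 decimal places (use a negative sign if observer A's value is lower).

observer B: 28.09 mm = 1.105906 in.
Difference: 0.930000 − 1.105906 = -0.1759 in.

-0.1759 in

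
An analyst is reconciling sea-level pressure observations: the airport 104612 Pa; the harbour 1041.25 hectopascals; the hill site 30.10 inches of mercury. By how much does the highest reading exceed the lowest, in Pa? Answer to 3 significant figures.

2680 Pa

the harbour: 1041.25 hPa = 104125.00 Pa.
the hill site: 30.10 inHg = 101930.31 Pa.
Spread: 104612.00 − 101930.31 = 2680 Pa.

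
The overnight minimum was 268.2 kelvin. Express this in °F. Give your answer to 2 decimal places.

23.09 °F

First to °C: -4.95 °C.
Then to °F: 23.09 °F.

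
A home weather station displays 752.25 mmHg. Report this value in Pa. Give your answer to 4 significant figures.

1 mmHg = 133.322 Pa, so 752.25 × 133.322 = 100300 Pa.

100300 Pa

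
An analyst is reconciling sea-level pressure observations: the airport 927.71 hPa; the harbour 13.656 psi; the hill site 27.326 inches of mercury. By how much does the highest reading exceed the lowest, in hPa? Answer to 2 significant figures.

the harbour: 13.656 psi = 941.55 hPa.
the hill site: 27.326 inHg = 925.36 hPa.
Spread: 941.55 − 925.36 = 16 hPa.

16 hPa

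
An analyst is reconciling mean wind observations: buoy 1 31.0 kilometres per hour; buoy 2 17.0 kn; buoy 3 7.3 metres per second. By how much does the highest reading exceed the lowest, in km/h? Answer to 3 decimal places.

buoy 2: 17.0 kt = 31.48400 km/h.
buoy 3: 7.3 m/s = 26.28000 km/h.
Spread: 31.48400 − 26.28000 = 5.204 km/h.

5.204 km/h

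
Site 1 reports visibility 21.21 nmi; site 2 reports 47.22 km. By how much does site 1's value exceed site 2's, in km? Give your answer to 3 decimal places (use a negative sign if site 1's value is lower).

-7.939 km

site 1: 21.21 nmi = 39.28092 km.
Difference: 39.28092 − 47.22000 = -7.939 km.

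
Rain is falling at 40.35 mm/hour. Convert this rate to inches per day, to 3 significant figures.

40.35 mm/hour × 0.0393701 in/mm × 24 hour/day = 38.1 in/day.

38.1 in/day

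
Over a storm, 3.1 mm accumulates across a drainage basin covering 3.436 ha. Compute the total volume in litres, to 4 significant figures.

106500 litres

Area: 3.436 ha = 34360 m².
1 mm over 1 m² is 1 L, so volume = 3.1 × 34360 = 106516 L ≈ 106500 L.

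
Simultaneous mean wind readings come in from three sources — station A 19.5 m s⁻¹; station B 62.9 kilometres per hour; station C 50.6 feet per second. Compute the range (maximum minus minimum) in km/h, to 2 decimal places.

14.68 km/h

station A: 19.5 m/s = 70.2000 km/h.
station C: 50.6 ft/s = 55.5224 km/h.
Spread: 70.2000 − 55.5224 = 14.68 km/h.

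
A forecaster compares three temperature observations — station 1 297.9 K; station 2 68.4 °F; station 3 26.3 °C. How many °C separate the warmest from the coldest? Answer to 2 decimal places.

6.08 °C

station 1: 297.9 K = 24.750 °C.
station 2: 68.4 °F = 20.222 °C.
Spread: 26.300 − 20.222 = 6.078 °C.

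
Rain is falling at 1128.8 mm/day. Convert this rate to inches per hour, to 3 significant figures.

1128.8 mm/day × 0.0393701 in/mm × 0.0416667 day/hour = 1.85 in/hour.

1.85 in/hour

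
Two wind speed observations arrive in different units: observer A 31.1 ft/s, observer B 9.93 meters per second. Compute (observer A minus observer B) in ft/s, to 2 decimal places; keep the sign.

observer B: 9.93 m/s = 32.5787 ft/s.
Difference: 31.1000 − 32.5787 = -1.48 ft/s.

-1.48 ft/s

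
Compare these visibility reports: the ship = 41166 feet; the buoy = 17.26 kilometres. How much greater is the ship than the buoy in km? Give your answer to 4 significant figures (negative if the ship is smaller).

the ship: 41166 ft = 12.54740 km.
Difference: 12.54740 − 17.26000 = -4.713 km.

-4.713 km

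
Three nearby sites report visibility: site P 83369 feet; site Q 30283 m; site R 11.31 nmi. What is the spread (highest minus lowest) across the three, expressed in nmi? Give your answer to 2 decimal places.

5.04 nmi

site P: 83369 ft = 13.7208 nmi.
site Q: 30283 m = 16.3515 nmi.
Spread: 16.3515 − 11.3100 = 5.04 nmi.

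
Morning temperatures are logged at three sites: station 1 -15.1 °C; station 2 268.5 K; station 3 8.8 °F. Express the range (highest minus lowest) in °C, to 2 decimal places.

10.45 °C

station 2: 268.5 K = -4.650 °C.
station 3: 8.8 °F = -12.889 °C.
Spread: (-4.650) − (-15.100) = 10.450 °C.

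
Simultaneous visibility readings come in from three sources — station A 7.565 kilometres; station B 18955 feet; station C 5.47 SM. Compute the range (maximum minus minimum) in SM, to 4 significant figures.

1.880 SM

station A: 7.565 km = 4.70067 SM.
station B: 18955 ft = 3.58996 SM.
Spread: 5.47000 − 3.58996 = 1.880 SM.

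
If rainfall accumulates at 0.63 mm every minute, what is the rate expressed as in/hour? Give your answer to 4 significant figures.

0.63 mm/minute × 0.0393701 in/mm × 60 minute/hour = 1.488 in/hour.

1.488 in/hour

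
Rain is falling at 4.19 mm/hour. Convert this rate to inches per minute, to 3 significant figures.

0.00275 in/minute

4.19 mm/hour × 0.0393701 in/mm × 0.0166667 hour/minute = 0.00275 in/minute.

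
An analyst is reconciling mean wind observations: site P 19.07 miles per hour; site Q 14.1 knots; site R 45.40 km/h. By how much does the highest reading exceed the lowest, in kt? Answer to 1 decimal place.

site P: 19.07 mph = 16.571 kt.
site R: 45.40 km/h = 24.514 kt.
Spread: 24.514 − 14.100 = 10.4 kt.

10.4 kt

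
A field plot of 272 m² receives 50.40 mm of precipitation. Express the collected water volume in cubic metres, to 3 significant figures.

13.7 cubic metres

1 mm over 1 m² is 1 L, so volume = 50.4 × 272 = 13708.8 L = 13.7 m³.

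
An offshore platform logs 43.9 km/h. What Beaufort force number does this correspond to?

43.9 km/h = 12.2 m/s, which is Beaufort 6 (strong breeze, 10.8–13.8 m/s).

Beaufort force 6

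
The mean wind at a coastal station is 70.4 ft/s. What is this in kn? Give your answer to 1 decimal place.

41.7 kt

1 ft/s = 0.592484 kt, so 70.4 × 0.592484 = 41.7 kt.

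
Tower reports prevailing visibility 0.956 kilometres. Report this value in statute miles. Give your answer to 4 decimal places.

1 km = 0.621371 SM, so 0.956 × 0.621371 = 0.5940 SM.

0.5940 SM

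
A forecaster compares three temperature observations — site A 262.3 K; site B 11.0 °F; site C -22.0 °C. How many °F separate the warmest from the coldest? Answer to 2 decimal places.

site A: 262.3 K = -10.850 °C.
site B: 11.0 °F = -11.667 °C.
Spread: (-10.850) − (-22.000) = 11.150 °C = 20.07 °F.

20.07 °F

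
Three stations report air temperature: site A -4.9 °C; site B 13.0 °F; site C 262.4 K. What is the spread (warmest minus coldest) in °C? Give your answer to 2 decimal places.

site B: 13.0 °F = -10.556 °C.
site C: 262.4 K = -10.750 °C.
Spread: (-4.900) − (-10.750) = 5.850 °C.

5.85 °C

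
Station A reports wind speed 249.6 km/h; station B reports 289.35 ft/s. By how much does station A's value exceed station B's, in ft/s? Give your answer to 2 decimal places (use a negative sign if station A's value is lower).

-61.88 ft/s

station A: 249.6 km/h = 227.4716 ft/s.
Difference: 227.4716 − 289.3500 = -61.88 ft/s.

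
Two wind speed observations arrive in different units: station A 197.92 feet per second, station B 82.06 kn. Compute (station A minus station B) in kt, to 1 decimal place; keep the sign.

station A: 197.92 ft/s = 117.264 kt.
Difference: 117.264 − 82.060 = 35.2 kt.

35.2 kt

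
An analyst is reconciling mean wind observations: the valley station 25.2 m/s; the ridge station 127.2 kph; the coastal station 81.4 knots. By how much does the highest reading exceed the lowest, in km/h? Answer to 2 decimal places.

60.03 km/h

the valley station: 25.2 m/s = 90.7200 km/h.
the coastal station: 81.4 kt = 150.7528 km/h.
Spread: 150.7528 − 90.7200 = 60.03 km/h.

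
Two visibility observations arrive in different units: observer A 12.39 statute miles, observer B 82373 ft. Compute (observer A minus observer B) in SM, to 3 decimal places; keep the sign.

-3.211 SM

observer B: 82373 ft = 15.60095 SM.
Difference: 12.39000 − 15.60095 = -3.211 SM.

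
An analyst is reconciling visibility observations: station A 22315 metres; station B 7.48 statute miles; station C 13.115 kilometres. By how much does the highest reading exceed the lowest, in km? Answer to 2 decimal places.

10.28 km

station A: 22315 m = 22.3150 km.
station B: 7.48 SM = 12.0379 km.
Spread: 22.3150 − 12.0379 = 10.28 km.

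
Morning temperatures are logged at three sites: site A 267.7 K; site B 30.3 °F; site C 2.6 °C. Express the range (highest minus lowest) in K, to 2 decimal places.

8.05 K

site A: 267.7 K = -5.450 °C.
site B: 30.3 °F = -0.944 °C.
Spread: 2.600 − (-5.450) = 8.050 °C.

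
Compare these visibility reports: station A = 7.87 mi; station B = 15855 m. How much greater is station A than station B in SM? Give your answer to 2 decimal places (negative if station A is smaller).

station B: 15855 m = 9.8518 SM.
Difference: 7.8700 − 9.8518 = -1.98 SM.

-1.98 SM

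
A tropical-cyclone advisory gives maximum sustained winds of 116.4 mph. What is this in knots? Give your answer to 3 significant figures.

1 mph = 0.868976 kt, so 116.4 × 0.868976 = 101 kt.

101 kt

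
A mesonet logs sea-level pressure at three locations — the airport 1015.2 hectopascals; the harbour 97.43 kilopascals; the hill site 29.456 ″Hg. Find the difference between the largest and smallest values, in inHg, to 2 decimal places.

1.21 inHg

the airport: 1015.2 hPa = 29.9788 inHg.
the harbour: 97.43 kPa = 28.7711 inHg.
Spread: 29.9788 − 28.7711 = 1.21 inHg.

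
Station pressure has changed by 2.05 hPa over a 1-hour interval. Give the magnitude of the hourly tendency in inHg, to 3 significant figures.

2.05 hPa / 1 h × 0.02953 inHg/hPa = 0.0605 inHg/h.

0.0605 inHg per hour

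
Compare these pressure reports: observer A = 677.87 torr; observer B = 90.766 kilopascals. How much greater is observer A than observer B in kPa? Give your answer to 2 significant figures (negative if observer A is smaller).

-0.39 kPa

observer A: 677.87 mmHg = 90.3752 kPa.
Difference: 90.3752 − 90.7660 = -0.39 kPa.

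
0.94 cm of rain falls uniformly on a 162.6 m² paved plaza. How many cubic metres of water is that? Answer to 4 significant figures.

Depth: 0.94 cm × 10 = 9.4 mm.
1 mm over 1 m² is 1 L, so volume = 9.4 × 162.6 = 1528.44 L = 1.528 m³.

1.528 cubic metres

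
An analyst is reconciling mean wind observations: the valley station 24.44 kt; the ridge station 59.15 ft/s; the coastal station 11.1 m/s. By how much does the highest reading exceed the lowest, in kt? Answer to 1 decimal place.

the ridge station: 59.15 ft/s = 35.045 kt.
the coastal station: 11.1 m/s = 21.577 kt.
Spread: 35.045 − 21.577 = 13.5 kt.

13.5 kt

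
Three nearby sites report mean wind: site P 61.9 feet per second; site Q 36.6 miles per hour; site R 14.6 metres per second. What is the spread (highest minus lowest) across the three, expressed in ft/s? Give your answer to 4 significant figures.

site Q: 36.6 mph = 53.6800 ft/s.
site R: 14.6 m/s = 47.9003 ft/s.
Spread: 61.9000 − 47.9003 = 14.00 ft/s.

14.00 ft/s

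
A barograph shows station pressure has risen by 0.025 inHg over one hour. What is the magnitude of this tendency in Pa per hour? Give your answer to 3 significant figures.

84.7 Pa per hour

0.025 inHg / 1 h × 3386.39 Pa/inHg = 84.7 Pa/h.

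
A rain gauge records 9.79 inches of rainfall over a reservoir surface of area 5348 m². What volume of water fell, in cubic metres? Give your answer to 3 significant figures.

Depth: 9.79 in × 25.4 = 248.666 mm.
1 mm over 1 m² is 1 L, so volume = 248.666 × 5348 = 1329865.8 L = 1330 m³.

1330 cubic metres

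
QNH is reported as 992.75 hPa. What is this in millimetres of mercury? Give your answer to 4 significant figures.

744.6 mmHg

1 hPa = 0.750062 mmHg, so 992.75 × 0.750062 = 744.6 mmHg.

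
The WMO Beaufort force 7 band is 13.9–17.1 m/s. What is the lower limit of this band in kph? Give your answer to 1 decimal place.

13.9–17.1 m/s × 3.6 = 50.0–61.6 km/h.

50.0 km/h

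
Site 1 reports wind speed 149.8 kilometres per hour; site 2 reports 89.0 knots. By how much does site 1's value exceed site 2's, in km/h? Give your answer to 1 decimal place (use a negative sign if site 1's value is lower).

site 2: 89.0 kt = 164.828 km/h.
Difference: 149.800 − 164.828 = -15.0 km/h.

-15.0 km/h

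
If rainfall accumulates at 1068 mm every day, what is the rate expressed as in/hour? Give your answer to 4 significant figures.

1068 mm/day × 0.0393701 in/mm × 0.0416667 day/hour = 1.752 in/hour.

1.752 in/hour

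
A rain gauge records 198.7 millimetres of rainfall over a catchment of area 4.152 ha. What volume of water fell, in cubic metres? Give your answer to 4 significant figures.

Area: 4.152 ha = 41520 m².
1 mm over 1 m² is 1 L, so volume = 198.7 × 41520 = 8250024 L = 8250 m³.

8250 cubic metres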